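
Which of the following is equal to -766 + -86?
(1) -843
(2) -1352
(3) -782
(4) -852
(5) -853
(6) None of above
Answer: 4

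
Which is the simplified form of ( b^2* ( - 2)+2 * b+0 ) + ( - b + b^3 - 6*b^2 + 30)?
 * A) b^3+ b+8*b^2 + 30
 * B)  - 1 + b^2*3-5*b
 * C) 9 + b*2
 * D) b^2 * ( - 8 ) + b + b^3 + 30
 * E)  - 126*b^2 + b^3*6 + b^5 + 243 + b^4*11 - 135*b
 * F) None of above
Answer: D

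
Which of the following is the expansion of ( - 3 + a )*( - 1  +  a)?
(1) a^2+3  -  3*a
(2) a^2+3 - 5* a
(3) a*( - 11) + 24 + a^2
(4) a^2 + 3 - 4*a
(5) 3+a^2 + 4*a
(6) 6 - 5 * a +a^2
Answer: 4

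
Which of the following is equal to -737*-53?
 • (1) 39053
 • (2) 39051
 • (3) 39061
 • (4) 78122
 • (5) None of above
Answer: 3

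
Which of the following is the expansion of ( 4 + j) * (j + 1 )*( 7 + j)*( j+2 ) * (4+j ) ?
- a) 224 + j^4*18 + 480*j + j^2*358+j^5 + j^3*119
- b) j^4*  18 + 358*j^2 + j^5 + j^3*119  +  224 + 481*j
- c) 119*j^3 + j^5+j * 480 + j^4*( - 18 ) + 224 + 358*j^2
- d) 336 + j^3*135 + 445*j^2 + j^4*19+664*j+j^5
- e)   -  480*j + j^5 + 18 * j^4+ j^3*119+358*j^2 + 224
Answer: a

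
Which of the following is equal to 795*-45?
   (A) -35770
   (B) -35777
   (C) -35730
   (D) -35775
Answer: D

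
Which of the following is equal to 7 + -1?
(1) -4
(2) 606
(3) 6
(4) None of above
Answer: 3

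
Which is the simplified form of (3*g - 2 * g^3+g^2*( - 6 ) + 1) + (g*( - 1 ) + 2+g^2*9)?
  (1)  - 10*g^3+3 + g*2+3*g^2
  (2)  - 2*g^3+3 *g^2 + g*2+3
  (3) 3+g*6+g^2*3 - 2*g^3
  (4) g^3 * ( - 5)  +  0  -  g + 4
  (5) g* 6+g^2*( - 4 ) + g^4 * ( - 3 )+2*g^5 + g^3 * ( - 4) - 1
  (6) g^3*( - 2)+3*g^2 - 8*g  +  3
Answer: 2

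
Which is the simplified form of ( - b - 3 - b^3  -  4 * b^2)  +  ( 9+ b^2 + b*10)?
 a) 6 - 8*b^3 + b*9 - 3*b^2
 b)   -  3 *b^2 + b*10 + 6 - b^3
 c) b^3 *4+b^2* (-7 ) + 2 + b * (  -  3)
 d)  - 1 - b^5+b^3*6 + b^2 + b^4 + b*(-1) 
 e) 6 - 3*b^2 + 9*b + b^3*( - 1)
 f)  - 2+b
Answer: e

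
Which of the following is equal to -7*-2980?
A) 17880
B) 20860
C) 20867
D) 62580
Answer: B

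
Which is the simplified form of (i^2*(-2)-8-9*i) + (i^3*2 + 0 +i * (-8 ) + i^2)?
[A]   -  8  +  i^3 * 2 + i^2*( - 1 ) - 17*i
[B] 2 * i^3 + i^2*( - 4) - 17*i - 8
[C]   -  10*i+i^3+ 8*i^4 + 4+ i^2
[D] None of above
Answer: A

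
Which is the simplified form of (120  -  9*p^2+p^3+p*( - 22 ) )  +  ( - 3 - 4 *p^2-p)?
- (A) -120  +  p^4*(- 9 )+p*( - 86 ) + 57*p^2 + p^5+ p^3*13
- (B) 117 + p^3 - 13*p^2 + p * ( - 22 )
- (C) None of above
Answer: C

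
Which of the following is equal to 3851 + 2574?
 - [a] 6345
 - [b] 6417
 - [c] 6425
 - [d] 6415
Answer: c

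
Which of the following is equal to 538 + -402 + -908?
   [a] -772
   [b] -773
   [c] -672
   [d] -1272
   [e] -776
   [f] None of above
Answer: a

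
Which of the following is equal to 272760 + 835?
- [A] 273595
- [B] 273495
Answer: A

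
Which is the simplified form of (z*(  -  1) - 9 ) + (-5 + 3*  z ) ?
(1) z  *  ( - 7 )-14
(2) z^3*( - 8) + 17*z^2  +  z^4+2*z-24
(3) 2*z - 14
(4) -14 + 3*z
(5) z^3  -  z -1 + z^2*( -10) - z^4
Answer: 3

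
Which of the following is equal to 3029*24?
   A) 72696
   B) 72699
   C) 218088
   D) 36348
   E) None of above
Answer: A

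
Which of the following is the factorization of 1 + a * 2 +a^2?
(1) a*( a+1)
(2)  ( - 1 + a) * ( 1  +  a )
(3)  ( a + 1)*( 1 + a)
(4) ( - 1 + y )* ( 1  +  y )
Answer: 3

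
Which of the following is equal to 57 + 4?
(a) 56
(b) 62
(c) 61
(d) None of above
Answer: c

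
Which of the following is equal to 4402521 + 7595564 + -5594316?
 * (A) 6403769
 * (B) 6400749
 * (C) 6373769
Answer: A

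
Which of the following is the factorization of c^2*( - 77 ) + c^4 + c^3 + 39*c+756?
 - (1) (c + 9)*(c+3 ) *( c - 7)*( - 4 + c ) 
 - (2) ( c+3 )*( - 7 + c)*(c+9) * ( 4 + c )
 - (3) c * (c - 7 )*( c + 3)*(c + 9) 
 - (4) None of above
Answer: 1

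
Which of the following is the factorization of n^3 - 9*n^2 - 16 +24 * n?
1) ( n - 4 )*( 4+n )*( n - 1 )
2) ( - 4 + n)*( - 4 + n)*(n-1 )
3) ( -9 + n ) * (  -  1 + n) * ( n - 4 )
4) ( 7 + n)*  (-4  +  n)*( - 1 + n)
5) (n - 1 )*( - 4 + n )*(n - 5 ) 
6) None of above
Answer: 2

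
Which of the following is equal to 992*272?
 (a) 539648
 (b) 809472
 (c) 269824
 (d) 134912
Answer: c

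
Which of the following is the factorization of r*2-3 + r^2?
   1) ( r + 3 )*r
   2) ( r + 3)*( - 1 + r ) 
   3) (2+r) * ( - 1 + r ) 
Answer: 2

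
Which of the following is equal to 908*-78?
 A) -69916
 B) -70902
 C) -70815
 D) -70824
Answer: D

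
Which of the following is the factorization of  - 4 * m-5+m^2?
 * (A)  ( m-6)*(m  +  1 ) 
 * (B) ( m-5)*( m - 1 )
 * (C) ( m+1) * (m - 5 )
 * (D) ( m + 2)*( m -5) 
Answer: C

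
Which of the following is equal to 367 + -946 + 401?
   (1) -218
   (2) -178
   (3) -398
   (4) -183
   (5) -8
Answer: 2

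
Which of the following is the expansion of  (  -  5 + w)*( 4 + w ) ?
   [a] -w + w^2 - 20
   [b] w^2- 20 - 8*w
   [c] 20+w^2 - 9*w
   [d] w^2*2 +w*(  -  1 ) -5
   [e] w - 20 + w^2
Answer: a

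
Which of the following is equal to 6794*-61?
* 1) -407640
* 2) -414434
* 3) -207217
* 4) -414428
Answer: 2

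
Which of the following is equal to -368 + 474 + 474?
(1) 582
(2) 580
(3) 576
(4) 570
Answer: 2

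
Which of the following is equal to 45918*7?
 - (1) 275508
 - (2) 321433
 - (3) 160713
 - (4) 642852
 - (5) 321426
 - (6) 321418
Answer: 5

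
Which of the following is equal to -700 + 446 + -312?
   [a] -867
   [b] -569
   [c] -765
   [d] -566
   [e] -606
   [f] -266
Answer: d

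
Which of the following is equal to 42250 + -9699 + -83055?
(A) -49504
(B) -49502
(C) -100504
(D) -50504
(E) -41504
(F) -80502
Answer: D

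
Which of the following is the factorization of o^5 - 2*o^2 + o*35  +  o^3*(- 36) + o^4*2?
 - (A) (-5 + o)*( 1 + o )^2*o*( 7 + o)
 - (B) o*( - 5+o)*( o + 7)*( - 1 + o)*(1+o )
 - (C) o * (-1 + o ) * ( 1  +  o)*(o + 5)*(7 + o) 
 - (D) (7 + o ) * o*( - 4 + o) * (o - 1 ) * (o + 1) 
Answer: B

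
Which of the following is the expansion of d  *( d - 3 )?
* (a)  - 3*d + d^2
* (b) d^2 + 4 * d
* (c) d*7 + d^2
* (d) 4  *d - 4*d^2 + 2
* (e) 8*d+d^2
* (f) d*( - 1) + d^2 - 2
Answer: a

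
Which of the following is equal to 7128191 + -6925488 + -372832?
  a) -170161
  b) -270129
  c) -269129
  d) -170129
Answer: d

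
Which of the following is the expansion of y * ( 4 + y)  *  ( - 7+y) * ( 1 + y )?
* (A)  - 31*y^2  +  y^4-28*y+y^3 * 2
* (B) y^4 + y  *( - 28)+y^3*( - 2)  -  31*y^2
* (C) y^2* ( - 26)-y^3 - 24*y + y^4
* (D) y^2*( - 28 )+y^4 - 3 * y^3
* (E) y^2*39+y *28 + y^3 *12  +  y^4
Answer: B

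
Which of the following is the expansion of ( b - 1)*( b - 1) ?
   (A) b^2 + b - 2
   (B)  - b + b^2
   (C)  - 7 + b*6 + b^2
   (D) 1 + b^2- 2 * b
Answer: D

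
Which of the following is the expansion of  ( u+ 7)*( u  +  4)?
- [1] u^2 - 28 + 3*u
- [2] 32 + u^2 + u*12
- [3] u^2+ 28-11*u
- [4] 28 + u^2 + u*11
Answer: 4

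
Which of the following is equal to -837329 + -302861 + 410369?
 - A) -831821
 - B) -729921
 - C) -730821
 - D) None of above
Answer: D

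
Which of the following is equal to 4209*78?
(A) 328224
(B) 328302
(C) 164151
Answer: B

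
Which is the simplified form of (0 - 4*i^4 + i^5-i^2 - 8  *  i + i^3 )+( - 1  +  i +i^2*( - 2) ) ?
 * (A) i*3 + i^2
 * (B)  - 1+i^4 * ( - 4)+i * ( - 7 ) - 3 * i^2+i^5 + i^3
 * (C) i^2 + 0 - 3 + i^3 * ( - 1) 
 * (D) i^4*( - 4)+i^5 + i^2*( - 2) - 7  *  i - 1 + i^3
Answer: B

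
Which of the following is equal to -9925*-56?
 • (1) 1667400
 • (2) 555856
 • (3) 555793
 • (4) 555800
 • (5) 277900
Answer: 4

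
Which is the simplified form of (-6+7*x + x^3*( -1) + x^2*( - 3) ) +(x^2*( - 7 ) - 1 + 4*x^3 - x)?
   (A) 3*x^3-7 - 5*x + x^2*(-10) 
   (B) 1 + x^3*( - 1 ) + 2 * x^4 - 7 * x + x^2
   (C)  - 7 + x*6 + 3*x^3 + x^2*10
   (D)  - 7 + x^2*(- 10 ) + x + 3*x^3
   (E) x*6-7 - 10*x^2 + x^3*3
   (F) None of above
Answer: E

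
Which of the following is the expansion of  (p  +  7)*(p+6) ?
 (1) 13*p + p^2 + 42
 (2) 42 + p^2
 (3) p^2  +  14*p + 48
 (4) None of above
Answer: 1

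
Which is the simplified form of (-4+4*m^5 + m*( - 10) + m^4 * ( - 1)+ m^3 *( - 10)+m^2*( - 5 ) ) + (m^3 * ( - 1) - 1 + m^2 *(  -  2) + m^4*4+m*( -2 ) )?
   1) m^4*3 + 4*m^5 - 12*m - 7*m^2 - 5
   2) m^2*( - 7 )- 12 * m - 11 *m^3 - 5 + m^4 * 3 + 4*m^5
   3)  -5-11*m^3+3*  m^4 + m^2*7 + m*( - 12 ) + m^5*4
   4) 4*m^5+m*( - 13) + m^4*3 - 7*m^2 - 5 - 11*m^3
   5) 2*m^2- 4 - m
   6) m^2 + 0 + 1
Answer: 2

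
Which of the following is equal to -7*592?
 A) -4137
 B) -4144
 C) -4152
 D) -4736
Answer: B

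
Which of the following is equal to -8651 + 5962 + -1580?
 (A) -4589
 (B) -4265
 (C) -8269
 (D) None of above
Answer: D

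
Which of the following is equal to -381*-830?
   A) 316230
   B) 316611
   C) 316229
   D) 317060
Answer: A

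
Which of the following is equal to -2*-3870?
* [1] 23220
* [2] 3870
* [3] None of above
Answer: 3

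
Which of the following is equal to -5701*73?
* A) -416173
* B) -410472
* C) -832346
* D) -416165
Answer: A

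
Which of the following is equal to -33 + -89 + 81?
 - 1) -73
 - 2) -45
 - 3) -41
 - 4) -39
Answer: 3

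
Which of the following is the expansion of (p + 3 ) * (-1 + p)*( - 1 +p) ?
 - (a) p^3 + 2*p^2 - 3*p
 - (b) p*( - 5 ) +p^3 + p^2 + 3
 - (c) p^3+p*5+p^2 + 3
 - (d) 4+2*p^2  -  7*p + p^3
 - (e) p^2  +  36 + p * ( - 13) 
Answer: b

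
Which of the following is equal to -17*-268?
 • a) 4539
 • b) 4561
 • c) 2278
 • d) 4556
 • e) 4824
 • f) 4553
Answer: d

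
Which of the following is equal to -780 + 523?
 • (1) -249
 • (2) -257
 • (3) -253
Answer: 2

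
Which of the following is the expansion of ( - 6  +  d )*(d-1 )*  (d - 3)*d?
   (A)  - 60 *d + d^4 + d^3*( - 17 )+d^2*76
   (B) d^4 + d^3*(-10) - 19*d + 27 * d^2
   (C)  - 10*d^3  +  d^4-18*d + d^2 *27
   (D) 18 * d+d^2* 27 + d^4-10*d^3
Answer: C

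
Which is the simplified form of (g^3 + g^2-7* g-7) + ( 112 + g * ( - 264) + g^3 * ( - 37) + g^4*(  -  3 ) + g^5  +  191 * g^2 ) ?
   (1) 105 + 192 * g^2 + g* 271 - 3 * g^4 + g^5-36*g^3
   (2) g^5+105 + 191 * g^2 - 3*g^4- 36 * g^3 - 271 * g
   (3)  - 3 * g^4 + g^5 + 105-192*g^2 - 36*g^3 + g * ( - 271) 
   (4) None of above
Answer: 4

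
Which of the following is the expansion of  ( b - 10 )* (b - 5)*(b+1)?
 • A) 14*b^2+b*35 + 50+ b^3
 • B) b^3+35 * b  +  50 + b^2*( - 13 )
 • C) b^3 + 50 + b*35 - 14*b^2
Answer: C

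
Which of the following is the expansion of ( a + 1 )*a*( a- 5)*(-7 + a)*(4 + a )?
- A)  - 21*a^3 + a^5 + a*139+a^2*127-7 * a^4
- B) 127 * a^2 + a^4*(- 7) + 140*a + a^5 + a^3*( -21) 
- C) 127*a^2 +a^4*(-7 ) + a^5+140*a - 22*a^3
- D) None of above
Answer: B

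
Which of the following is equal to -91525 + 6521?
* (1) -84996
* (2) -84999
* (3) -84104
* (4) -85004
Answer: 4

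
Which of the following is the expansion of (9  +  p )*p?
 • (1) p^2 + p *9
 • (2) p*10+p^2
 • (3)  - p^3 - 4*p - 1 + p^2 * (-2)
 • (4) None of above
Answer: 1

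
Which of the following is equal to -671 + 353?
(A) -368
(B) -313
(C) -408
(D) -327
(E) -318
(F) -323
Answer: E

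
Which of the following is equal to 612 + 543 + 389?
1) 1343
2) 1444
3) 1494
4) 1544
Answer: 4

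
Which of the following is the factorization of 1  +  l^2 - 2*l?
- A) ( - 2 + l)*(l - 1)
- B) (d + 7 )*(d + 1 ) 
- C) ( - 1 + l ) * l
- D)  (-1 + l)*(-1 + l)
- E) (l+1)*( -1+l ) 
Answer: D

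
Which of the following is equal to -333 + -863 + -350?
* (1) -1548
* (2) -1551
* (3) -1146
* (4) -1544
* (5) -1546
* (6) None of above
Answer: 5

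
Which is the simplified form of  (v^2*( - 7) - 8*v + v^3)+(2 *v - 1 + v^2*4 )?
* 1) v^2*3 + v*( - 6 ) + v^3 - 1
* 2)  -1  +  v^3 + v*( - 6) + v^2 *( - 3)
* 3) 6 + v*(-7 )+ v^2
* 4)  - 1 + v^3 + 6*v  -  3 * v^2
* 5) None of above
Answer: 2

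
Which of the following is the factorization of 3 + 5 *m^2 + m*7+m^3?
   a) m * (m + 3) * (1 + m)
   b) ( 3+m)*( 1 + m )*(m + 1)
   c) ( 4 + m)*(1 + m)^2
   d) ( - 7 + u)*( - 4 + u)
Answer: b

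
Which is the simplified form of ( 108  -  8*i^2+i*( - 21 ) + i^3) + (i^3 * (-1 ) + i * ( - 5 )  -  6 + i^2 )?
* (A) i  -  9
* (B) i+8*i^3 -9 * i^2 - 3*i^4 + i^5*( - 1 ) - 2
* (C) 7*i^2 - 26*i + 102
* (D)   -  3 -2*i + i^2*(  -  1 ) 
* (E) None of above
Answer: E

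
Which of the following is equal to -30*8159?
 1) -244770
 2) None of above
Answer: 1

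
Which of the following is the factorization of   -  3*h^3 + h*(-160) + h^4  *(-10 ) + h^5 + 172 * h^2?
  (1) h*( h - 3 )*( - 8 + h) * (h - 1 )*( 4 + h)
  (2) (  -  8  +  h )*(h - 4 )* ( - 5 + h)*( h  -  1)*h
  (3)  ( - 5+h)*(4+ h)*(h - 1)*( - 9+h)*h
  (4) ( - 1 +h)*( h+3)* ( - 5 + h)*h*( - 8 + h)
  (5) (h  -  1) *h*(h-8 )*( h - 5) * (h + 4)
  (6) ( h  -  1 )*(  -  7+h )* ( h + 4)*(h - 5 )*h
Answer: 5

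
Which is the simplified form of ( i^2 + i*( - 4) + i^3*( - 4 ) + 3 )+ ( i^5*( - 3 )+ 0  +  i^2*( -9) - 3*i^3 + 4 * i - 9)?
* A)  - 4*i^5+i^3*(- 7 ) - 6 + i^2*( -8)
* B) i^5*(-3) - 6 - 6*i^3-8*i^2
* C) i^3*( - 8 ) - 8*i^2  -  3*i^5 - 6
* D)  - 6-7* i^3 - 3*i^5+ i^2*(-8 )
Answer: D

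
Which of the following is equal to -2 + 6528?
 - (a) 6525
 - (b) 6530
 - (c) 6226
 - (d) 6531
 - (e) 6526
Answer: e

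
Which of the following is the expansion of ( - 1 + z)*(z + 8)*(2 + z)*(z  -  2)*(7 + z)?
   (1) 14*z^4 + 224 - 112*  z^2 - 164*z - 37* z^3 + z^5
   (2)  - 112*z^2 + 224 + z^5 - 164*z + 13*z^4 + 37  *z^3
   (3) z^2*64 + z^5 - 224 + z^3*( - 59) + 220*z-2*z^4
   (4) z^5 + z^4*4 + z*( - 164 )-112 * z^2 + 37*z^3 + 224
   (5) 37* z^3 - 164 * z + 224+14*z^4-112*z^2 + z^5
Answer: 5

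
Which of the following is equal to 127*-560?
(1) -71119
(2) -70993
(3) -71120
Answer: 3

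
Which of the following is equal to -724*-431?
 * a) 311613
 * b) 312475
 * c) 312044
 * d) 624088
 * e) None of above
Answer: c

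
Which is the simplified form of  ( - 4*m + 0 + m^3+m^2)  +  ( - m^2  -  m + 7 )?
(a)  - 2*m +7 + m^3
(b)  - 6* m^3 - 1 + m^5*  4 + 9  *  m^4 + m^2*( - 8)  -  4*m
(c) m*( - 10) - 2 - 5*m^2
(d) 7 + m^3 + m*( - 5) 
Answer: d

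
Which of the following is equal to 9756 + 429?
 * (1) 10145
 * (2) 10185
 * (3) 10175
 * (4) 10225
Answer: 2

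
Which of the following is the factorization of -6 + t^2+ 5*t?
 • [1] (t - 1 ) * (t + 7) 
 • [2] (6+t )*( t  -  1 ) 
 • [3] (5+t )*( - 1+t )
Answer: 2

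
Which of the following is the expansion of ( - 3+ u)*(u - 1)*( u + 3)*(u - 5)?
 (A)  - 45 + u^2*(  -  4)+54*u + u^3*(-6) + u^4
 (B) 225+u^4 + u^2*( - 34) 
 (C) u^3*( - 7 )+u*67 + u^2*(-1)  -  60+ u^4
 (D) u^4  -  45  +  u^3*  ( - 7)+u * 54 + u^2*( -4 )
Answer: A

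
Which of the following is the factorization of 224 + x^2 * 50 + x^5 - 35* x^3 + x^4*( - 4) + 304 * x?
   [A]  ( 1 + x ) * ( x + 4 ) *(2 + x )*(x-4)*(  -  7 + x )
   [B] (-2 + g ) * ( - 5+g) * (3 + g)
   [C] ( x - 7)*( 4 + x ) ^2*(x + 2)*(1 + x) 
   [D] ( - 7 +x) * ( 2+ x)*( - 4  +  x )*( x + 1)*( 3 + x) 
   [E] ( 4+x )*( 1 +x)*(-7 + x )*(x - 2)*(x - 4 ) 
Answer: A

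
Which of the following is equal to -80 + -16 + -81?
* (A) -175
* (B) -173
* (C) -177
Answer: C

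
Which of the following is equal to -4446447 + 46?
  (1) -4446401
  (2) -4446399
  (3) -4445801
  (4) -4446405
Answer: 1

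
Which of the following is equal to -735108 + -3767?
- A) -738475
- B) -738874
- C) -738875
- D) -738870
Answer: C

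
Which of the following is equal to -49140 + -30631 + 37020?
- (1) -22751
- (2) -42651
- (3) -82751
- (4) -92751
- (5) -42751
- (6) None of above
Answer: 5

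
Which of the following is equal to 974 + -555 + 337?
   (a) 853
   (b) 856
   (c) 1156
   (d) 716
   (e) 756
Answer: e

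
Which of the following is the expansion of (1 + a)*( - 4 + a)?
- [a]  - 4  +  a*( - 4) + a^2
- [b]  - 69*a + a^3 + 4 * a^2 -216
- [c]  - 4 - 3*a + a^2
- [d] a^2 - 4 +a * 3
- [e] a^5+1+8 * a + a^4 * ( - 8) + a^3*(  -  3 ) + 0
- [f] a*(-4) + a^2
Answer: c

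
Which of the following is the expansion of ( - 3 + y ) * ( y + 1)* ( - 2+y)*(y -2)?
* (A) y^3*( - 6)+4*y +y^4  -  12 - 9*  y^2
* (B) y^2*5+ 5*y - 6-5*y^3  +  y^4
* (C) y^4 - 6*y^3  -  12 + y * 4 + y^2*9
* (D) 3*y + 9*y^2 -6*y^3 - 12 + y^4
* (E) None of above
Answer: C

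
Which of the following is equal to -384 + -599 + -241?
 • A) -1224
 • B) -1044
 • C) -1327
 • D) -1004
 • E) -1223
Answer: A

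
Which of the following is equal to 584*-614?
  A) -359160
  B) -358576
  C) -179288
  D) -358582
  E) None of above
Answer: B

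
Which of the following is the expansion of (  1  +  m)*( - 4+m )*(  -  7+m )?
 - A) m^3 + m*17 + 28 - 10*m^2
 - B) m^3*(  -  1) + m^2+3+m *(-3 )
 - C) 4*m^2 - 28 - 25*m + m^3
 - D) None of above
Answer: A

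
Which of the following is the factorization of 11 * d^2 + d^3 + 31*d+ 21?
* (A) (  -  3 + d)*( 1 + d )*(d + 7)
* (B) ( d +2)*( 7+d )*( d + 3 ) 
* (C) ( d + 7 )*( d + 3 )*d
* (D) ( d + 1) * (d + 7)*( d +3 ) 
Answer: D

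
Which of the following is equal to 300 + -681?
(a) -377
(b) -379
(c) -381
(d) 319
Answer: c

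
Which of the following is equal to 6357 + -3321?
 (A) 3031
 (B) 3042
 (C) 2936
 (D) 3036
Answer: D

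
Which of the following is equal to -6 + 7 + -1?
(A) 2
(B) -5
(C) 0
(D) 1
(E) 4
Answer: C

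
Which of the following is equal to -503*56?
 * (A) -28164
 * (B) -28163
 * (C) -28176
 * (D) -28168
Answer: D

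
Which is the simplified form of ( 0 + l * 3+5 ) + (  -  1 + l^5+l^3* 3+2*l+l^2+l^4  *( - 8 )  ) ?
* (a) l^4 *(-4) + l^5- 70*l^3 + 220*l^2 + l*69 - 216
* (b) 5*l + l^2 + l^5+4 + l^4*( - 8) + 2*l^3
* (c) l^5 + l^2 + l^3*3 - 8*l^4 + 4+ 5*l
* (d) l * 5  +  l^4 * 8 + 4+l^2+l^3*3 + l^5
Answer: c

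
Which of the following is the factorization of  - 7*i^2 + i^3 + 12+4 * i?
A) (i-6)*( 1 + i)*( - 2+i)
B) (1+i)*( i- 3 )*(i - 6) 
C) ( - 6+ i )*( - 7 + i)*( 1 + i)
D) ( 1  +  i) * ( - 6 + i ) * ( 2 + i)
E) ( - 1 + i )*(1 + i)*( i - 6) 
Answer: A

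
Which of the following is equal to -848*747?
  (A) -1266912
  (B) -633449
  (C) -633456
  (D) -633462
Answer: C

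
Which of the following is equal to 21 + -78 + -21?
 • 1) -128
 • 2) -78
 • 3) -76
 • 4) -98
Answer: 2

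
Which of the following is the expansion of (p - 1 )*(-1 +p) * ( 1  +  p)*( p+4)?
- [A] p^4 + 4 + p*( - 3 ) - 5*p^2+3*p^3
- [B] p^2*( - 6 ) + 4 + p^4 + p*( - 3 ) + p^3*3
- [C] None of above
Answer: A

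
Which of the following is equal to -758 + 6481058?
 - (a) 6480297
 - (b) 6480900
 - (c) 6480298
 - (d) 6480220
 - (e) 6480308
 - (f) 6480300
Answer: f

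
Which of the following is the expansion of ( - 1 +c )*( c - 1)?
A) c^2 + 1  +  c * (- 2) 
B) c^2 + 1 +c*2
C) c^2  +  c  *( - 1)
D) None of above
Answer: A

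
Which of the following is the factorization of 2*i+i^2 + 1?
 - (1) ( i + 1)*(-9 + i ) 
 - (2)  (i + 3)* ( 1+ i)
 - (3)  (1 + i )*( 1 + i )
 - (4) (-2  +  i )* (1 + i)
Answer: 3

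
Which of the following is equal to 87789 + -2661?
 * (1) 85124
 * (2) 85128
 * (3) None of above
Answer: 2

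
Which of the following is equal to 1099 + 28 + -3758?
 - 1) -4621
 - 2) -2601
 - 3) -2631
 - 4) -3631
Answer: 3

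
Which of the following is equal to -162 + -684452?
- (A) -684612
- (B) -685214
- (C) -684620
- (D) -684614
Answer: D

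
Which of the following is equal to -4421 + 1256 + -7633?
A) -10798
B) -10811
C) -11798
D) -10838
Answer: A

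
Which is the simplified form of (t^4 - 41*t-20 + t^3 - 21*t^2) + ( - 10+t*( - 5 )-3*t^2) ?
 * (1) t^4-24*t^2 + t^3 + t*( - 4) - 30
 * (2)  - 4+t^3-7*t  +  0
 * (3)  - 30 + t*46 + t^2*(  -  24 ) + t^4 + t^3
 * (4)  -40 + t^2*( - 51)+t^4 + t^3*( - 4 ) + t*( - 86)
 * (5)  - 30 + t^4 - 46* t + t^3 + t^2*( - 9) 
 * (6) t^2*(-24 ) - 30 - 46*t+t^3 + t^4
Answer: 6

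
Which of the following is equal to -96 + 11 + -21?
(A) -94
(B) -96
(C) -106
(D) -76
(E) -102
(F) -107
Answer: C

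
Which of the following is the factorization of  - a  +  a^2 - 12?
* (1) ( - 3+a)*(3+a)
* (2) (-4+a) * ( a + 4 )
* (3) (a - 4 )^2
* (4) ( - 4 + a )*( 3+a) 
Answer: 4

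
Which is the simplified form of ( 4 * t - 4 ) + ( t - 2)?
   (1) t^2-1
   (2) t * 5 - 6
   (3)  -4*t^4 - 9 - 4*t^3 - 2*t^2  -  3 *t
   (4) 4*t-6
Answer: 2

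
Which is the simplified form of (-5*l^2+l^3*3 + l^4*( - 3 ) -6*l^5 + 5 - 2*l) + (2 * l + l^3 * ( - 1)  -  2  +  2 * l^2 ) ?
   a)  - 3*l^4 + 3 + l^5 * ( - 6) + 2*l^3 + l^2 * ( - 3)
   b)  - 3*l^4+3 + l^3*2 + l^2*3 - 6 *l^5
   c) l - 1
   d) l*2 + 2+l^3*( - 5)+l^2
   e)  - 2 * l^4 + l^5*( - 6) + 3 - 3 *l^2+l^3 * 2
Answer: a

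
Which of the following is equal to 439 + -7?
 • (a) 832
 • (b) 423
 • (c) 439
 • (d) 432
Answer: d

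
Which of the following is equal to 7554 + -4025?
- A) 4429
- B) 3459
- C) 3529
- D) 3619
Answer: C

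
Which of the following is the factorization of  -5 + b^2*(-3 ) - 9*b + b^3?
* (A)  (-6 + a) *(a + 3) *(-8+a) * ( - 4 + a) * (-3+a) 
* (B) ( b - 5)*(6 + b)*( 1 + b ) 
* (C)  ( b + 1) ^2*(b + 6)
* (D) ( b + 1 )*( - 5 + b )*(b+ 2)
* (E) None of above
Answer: E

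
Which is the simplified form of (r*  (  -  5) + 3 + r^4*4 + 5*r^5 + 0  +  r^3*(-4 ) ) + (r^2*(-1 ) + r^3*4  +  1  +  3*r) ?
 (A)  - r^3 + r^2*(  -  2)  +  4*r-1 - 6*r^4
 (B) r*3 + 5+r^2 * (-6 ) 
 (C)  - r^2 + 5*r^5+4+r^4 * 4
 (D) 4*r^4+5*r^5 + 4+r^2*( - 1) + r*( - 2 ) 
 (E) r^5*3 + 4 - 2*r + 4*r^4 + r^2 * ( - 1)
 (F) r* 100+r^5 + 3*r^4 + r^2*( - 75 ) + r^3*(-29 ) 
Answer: D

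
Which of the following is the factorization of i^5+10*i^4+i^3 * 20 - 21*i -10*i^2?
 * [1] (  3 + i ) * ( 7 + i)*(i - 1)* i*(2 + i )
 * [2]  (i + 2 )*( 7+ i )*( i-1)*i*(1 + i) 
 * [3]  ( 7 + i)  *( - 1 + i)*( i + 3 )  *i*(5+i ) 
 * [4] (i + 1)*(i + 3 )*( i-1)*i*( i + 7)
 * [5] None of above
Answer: 4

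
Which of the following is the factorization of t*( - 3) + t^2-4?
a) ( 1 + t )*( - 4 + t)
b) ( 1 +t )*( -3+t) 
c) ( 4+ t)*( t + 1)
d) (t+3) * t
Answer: a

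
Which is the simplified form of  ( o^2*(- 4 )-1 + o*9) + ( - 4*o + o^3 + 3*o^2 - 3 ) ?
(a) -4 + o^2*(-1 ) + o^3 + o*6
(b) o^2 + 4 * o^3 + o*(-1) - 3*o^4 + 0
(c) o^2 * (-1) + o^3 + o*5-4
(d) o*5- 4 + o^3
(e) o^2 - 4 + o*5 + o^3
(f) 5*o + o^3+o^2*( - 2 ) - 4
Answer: c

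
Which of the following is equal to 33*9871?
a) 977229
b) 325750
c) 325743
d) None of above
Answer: c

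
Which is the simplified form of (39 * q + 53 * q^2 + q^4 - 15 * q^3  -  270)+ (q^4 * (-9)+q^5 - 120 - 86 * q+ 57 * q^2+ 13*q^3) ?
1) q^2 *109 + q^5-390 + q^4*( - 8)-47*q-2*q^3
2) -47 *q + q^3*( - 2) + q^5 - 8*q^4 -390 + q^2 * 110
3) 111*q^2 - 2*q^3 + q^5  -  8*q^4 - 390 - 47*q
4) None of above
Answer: 2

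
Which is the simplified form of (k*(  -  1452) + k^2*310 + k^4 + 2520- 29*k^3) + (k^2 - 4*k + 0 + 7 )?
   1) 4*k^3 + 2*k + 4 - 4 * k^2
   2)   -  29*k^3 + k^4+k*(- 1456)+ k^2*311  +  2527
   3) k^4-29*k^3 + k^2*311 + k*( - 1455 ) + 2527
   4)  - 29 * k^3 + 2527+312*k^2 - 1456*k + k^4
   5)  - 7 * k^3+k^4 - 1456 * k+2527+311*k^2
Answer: 2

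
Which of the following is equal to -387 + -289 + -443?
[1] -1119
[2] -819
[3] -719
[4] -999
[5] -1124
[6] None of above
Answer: 1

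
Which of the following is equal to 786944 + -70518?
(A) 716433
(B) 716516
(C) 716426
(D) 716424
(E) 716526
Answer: C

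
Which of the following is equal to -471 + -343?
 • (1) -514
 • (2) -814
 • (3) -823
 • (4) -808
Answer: 2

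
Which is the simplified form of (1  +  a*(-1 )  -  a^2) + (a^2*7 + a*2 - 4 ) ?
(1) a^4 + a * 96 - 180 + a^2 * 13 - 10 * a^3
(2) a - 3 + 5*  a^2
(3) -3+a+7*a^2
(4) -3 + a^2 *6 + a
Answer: 4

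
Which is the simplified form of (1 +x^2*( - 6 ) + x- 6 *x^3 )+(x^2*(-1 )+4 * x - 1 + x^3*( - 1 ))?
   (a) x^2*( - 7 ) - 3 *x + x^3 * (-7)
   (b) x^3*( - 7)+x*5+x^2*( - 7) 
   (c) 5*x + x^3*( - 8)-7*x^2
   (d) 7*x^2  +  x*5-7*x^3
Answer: b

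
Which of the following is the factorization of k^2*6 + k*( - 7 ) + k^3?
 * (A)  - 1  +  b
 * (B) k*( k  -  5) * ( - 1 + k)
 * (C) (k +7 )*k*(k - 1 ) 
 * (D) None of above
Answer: C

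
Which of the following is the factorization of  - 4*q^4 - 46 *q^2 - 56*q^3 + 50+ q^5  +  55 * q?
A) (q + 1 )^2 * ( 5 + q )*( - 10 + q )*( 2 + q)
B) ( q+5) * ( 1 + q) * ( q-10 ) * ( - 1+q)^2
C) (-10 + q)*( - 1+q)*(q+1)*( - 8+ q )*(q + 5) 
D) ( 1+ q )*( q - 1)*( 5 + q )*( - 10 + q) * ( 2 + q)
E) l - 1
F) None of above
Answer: F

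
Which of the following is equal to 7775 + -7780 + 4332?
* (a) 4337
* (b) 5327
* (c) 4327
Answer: c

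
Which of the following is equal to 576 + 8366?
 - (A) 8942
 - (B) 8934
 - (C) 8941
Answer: A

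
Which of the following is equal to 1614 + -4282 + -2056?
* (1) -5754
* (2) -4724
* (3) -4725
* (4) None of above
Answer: 2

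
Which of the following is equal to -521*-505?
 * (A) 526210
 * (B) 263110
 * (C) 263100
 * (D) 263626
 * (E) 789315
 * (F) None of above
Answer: F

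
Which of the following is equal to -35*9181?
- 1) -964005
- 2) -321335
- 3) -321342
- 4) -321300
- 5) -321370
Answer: 2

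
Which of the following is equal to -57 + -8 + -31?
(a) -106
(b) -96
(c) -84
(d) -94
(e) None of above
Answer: b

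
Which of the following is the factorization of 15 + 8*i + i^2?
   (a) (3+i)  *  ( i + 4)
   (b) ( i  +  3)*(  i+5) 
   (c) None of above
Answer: b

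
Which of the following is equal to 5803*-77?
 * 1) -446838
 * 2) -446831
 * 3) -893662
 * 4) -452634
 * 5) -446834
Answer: 2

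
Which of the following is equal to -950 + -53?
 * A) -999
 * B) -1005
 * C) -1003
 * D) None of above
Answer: C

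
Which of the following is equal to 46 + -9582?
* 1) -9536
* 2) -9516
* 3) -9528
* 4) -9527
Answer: 1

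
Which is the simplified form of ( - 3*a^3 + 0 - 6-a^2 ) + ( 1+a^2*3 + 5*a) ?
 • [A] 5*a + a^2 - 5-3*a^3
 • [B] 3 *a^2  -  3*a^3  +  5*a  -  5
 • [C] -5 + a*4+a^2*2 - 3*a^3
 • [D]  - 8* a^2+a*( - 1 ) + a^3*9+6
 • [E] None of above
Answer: E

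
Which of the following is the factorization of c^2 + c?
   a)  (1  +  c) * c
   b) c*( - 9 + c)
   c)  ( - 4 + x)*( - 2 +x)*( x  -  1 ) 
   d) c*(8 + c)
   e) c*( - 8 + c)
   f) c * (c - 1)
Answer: a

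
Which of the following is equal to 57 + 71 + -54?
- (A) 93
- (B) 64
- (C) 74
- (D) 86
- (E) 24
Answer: C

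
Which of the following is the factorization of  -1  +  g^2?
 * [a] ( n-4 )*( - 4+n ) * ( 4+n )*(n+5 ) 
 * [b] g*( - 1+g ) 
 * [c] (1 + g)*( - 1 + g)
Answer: c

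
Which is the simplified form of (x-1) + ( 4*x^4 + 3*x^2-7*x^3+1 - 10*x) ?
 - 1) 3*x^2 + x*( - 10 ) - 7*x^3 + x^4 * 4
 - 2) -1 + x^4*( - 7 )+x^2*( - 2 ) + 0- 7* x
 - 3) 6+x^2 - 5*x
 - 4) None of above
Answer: 4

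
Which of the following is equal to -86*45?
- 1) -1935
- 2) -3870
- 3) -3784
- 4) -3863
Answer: 2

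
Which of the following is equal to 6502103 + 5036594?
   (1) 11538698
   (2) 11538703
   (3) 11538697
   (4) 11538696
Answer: 3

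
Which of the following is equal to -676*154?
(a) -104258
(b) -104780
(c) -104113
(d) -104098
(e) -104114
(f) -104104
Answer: f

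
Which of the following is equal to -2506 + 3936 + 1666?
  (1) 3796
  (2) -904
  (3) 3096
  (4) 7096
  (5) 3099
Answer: 3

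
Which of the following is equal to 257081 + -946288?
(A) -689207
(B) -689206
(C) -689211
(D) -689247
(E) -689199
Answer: A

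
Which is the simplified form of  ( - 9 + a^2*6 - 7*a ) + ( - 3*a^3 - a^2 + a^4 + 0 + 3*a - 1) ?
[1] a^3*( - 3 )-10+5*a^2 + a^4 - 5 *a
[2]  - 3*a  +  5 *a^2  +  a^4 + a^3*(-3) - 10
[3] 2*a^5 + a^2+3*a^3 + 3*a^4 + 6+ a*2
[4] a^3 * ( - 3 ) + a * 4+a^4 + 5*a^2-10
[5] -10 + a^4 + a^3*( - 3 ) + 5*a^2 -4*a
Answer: 5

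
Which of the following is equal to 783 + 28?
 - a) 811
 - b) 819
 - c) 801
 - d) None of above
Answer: a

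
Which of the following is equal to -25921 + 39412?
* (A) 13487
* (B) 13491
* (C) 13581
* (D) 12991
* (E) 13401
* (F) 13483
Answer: B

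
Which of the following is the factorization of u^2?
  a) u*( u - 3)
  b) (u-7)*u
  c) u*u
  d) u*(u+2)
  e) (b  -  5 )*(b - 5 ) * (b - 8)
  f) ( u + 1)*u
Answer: c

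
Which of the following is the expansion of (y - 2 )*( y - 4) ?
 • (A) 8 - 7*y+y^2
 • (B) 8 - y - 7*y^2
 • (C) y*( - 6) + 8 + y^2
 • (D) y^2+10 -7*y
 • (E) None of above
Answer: C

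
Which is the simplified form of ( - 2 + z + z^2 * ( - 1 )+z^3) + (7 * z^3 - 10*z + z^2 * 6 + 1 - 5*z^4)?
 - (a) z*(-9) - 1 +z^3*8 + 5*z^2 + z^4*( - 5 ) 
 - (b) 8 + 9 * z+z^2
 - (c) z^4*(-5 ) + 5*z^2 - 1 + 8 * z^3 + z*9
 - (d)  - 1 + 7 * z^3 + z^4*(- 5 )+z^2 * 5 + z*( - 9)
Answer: a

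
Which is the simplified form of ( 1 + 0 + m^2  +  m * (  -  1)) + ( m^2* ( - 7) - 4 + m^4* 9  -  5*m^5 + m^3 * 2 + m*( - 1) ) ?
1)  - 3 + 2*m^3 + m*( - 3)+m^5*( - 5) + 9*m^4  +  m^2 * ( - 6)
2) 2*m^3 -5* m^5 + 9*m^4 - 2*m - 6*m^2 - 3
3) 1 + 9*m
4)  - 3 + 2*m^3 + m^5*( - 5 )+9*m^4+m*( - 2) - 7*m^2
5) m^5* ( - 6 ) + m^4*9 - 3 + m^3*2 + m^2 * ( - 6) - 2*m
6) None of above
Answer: 2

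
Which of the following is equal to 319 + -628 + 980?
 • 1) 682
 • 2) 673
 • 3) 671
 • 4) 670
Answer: 3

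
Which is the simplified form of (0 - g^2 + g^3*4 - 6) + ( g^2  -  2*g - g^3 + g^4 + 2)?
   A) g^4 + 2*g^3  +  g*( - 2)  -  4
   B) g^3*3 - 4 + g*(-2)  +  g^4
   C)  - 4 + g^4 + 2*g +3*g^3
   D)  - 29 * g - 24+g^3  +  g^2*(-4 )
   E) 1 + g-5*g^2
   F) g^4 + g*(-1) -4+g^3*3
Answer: B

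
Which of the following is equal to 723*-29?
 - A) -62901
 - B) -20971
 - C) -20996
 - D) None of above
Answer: D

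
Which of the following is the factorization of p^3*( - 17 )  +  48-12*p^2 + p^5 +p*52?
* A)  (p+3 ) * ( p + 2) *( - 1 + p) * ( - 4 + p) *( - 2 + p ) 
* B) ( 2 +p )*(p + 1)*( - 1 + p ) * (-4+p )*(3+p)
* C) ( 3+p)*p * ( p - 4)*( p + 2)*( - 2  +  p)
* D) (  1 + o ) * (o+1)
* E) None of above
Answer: E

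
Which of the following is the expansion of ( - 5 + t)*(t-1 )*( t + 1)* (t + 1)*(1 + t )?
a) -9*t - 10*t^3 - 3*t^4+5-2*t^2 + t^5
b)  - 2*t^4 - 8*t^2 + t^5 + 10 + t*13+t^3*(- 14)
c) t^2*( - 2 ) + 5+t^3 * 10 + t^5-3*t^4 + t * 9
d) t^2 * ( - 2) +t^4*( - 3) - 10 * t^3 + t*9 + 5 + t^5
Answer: d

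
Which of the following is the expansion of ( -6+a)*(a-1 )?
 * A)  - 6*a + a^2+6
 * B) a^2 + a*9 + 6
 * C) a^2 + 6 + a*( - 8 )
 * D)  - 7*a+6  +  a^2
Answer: D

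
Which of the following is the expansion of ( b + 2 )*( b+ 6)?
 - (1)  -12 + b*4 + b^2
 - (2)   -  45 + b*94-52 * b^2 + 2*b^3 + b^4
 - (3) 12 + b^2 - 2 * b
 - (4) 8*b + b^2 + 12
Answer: 4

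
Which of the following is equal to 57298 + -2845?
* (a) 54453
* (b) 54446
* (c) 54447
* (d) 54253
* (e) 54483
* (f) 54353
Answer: a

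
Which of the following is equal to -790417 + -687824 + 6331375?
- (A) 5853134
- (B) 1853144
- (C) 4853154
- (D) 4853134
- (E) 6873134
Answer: D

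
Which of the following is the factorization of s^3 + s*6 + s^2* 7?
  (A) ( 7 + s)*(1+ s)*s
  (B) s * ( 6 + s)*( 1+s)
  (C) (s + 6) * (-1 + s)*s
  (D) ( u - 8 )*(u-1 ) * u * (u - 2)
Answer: B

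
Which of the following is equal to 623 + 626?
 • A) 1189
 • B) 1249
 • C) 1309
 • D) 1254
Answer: B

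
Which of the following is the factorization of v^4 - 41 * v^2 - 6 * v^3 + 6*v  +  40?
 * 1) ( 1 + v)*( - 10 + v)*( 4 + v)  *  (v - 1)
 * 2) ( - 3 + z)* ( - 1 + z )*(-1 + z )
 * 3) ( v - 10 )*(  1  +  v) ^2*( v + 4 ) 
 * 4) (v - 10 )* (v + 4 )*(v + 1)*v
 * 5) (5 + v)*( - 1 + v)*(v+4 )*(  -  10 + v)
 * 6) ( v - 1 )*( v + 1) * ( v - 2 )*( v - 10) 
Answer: 1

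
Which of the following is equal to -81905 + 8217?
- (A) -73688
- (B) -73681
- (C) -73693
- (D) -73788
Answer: A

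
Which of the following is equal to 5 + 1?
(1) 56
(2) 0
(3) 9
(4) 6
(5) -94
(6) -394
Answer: 4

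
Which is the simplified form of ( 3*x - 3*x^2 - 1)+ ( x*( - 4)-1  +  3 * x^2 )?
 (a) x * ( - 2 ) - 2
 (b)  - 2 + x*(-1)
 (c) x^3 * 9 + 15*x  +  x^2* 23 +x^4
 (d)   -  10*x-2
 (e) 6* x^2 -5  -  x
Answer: b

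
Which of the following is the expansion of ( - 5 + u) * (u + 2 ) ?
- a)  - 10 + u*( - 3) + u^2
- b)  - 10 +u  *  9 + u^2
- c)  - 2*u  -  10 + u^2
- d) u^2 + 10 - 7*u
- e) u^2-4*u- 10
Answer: a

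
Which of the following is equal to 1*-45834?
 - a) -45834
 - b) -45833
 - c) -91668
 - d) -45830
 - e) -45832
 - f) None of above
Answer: a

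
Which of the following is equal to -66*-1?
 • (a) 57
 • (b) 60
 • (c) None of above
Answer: c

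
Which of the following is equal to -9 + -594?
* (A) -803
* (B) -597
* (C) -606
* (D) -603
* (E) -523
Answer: D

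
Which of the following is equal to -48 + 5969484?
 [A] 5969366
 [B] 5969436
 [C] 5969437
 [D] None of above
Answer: B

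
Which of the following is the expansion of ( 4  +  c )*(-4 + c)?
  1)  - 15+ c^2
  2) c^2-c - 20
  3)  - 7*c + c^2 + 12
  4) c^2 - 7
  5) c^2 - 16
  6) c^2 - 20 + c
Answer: 5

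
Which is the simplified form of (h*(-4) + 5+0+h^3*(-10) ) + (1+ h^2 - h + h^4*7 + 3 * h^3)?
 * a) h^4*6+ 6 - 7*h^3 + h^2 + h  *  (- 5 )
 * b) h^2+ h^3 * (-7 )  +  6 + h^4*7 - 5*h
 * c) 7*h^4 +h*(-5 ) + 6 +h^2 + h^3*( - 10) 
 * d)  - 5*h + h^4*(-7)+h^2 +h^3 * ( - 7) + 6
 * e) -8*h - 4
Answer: b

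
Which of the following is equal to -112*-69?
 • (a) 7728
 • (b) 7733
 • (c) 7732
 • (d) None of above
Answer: a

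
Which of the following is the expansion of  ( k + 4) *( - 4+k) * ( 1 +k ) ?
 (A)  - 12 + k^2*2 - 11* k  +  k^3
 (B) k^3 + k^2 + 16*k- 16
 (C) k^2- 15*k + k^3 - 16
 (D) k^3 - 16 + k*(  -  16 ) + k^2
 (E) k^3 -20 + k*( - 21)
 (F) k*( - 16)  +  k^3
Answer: D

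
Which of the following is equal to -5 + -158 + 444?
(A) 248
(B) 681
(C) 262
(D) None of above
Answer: D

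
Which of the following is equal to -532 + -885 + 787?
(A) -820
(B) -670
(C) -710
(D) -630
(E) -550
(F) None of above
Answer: D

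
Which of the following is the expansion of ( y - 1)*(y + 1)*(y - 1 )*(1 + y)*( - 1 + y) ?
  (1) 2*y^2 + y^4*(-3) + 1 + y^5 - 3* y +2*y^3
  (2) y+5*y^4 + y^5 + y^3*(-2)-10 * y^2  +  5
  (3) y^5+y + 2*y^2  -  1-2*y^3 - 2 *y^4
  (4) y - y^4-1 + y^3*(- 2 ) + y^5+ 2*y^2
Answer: 4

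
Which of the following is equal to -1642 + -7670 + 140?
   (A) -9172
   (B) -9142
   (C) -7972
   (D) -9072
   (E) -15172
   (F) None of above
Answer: A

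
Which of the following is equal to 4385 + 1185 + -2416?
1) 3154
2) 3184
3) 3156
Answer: 1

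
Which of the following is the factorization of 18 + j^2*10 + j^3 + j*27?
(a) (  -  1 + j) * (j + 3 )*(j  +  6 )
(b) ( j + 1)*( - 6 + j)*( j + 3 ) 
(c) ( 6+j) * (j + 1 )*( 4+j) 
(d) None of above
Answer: d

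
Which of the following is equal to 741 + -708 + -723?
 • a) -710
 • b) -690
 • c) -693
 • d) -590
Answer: b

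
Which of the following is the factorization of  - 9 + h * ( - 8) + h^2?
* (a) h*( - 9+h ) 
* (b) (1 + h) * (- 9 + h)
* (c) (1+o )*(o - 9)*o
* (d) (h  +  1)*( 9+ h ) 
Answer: b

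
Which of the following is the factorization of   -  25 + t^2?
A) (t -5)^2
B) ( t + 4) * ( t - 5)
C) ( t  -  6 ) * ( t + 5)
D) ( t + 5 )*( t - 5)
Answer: D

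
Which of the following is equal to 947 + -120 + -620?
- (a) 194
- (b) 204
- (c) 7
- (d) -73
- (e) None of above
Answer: e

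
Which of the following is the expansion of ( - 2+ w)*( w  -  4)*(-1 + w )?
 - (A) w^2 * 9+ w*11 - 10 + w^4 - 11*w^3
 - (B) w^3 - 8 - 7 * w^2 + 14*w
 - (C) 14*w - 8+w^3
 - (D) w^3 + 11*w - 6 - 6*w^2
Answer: B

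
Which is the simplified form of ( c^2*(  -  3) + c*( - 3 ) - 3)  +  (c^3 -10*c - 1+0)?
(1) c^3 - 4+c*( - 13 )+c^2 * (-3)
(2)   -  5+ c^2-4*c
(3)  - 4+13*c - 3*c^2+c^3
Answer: 1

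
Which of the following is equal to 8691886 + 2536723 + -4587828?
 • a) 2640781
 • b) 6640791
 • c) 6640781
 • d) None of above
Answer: c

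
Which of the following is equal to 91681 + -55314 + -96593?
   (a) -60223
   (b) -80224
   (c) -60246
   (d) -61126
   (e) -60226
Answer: e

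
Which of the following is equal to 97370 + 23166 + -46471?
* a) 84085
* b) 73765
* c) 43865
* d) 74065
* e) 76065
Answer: d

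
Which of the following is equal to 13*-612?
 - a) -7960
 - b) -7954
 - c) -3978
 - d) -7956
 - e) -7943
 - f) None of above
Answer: d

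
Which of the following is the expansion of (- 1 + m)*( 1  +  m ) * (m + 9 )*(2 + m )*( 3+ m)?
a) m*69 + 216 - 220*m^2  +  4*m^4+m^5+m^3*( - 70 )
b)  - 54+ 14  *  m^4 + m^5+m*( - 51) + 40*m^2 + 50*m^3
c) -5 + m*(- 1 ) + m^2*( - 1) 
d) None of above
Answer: b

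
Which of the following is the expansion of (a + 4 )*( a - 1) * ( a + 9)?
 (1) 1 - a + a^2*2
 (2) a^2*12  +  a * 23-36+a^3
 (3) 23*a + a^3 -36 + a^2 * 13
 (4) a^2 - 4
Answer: 2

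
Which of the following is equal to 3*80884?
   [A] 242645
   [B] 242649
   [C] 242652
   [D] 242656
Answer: C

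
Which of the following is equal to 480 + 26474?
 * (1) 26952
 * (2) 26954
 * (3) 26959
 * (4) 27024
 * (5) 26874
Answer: 2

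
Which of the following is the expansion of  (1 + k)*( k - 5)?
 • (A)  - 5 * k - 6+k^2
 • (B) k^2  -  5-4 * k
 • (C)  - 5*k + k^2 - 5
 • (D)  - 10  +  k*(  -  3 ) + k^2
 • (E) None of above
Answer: B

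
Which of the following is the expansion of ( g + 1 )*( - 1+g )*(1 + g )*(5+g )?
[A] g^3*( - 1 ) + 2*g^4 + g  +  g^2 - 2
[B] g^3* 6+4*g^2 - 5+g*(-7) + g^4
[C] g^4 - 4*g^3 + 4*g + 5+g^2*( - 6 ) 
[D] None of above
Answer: D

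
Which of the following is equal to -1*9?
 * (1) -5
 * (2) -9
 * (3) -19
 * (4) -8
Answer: 2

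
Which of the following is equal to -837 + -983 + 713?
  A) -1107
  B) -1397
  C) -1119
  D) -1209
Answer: A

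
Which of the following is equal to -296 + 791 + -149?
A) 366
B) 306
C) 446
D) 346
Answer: D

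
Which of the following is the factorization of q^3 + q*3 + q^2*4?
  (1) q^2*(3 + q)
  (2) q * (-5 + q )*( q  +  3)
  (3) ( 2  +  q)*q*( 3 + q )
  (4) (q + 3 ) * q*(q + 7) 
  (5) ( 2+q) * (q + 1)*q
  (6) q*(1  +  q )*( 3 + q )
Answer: 6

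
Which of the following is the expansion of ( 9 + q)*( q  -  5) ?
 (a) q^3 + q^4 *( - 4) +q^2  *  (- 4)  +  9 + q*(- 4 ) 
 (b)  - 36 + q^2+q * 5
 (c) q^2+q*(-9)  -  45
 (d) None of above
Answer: d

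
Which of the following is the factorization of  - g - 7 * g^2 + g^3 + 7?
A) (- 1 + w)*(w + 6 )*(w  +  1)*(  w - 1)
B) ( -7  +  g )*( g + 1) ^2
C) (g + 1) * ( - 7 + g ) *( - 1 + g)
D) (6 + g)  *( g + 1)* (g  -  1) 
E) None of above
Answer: C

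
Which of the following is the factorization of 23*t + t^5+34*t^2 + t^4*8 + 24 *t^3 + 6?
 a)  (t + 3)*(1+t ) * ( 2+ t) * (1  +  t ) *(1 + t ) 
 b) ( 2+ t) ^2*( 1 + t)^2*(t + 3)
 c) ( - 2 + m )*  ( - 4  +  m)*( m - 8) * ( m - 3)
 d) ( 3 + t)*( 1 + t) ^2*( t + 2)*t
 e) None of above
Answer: a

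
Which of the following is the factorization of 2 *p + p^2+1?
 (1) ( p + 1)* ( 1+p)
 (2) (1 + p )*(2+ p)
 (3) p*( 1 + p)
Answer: 1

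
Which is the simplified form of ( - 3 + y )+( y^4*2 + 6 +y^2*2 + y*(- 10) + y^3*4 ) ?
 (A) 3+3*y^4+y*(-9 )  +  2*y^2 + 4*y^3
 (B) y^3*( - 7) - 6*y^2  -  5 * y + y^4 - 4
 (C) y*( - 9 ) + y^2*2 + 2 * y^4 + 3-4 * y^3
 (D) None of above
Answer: D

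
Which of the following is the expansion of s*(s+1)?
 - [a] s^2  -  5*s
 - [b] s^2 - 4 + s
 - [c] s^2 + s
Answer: c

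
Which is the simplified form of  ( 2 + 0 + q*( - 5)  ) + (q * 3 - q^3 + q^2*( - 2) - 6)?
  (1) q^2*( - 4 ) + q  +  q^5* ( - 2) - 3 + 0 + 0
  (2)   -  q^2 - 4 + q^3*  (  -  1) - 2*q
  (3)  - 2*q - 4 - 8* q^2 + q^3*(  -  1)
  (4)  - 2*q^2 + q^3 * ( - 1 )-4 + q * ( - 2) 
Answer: 4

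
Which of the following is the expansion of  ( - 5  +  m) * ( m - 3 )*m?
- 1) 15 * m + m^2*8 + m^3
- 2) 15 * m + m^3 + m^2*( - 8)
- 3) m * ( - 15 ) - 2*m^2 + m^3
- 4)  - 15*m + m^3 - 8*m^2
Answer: 2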